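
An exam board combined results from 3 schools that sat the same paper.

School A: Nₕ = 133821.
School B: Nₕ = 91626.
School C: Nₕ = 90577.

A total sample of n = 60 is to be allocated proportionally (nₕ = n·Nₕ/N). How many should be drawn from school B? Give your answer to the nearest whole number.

Share of school B = 91626/316024 = 0.28993.
Allocate 60 × 0.28993 = 17.396... → 17.

17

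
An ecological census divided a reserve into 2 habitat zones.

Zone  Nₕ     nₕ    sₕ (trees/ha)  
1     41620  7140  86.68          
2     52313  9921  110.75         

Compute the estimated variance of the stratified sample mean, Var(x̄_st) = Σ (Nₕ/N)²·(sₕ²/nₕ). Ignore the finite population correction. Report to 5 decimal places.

N = 93933. Term for each stratum: Wₕ²sₕ²/nₕ.
Var(x̄_st) = 0.20658908 + 0.38345543 = 0.59004450 → 0.59004.

0.59004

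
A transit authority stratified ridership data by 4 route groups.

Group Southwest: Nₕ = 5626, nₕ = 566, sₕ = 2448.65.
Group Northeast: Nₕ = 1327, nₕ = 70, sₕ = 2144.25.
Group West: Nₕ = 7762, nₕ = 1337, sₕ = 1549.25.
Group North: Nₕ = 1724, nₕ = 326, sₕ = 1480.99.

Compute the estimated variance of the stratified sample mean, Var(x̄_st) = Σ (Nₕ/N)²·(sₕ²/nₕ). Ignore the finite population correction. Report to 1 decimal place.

N = 16439; Wₕ = Nₕ/N.
group Southwest: (5626/16439)²·2448.65²/566 = 1240.7539
group Northeast: (1327/16439)²·2144.25²/70 = 428.0001
group West: (7762/16439)²·1549.25²/1337 = 400.2286
group North: (1724/16439)²·1480.99²/326 = 73.9964
Sum = 2142.9789 → 2143.0.

2143.0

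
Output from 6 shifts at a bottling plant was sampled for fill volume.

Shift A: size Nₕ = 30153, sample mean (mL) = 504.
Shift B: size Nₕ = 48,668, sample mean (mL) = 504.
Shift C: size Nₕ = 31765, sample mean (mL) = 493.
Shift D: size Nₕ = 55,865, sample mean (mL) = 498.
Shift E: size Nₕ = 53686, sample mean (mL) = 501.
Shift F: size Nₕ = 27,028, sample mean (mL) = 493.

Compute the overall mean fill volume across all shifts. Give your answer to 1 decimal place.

499.4

N = 247165; weights Wₕ = Nₕ/N = (0.1220, 0.1969, 0.1285, 0.2260, 0.2172, 0.1094).
x̄_st = Σ Wₕ·x̄ₕ = 0.1220·504 + 0.1969·504 + 0.1285·493 + 0.2260·498 + 0.2172·501 + 0.1094·493 ≈ 499.376...
→ 499.4.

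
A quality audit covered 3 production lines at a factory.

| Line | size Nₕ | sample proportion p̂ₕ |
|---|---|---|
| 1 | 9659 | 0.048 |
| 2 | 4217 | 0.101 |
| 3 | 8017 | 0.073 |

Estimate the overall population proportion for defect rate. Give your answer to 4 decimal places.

0.0674

Wₕ = Nₕ/N with N = 21893: 0.4412, 0.1926, 0.3662.
p̂_st = 0.4412·0.048 + 0.1926·0.101 + 0.3662·0.073 ≈ 0.067364... → 0.0674.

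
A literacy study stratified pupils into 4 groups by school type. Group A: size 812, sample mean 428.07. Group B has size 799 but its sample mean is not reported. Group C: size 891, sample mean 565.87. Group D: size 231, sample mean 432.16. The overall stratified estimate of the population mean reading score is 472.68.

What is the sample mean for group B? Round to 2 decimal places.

425.81

N = 812 + 799 + 891 + 231 = 2733.
Overall total = μ·N = 472.68·2733 = 1291834.44.
Subtract the known strata: 812·428.07 + 891·565.87 + 231·432.16 = 951611.97.
Remaining total for group B: 1291834.44 − 951611.97 = 340222.47.
Divide by its size: 340222.47 / 799 = 425.8104... → 425.81.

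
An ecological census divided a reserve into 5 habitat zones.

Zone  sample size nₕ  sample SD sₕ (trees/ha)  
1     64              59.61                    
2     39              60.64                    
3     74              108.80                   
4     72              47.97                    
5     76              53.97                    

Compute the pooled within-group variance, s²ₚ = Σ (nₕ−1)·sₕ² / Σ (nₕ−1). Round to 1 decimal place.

5029.9

1: (64−1)·59.61² = 63·3553.3521 = 223861.1823
2: (39−1)·60.64² = 38·3677.2096 = 139733.9648
3: (74−1)·108.80² = 73·11837.44 = 864133.12
4: (72−1)·47.97² = 71·2301.1209 = 163379.5839
5: (76−1)·53.97² = 75·2912.7609 = 218457.0675
Numerator = 1609564.9185; denominator = Σ(nₕ−1) = 320.
s²ₚ = 1609564.9185/320 = 5029.890... → 5029.9.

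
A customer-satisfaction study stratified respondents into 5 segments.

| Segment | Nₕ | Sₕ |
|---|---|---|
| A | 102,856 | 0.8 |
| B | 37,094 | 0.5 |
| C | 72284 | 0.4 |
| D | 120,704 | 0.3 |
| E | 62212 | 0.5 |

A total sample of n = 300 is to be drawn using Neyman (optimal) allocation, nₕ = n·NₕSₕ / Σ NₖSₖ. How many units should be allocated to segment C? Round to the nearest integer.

44

Σ NₕSₕ = 102856·0.8 + 37094·0.5 + 72284·0.4 + 120704·0.3 + 62212·0.5 = 197062.6.
Share for C: 28913.6/197062.6 = 0.14672.
n_C = 300 × 0.14672 = 44.017... → 44.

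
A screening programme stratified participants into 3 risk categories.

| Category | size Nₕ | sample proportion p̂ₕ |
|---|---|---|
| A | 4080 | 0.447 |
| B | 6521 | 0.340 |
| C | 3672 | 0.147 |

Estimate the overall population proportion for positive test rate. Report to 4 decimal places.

0.3209

N = 4080 + 6521 + 3672 = 14273.
Overall proportion = Σ (Nₕ/N)·p̂ₕ.
Σ Nₕp̂ₕ = 1823.76 + 2217.14 + 539.784 = 4580.684.
4580.684 / 14273 = 0.320934... → 0.3209.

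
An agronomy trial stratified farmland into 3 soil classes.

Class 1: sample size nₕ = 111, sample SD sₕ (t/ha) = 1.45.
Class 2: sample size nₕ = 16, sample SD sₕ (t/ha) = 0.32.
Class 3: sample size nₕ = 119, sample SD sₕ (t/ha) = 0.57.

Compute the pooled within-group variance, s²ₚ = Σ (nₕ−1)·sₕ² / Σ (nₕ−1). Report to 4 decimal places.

1.1158

Degrees of freedom: 110 + 15 + 118 = 243.
Σ(nₕ−1)sₕ² = 110·2.1025 + 15·0.1024 + 118·0.3249 = 271.1492.
s²ₚ = 271.1492 / 243 = 1.115840... → 1.1158.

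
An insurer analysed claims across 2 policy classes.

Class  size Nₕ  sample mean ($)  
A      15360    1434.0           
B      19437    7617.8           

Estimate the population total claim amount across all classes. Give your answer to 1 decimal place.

Population total = Σ Nₕ·x̄ₕ (each stratum's size times its mean).
15360·1434.0 + 19437·7617.8 = 22026240 + 148067178.6 = 170093418.6.

170093418.6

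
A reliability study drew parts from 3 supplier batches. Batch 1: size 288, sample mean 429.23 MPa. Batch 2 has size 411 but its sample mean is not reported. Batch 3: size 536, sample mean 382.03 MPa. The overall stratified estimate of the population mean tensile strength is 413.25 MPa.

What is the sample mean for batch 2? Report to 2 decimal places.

442.77

Σ Nₕx̄ₕ = N·μ, so 411·x̄_2 = 1235·413.25 − (288·429.23 + 536·382.03).
= 510363.75 − 328386.32 = 181977.43.
x̄_2 = 181977.43 / 411 = 442.7675... → 442.77.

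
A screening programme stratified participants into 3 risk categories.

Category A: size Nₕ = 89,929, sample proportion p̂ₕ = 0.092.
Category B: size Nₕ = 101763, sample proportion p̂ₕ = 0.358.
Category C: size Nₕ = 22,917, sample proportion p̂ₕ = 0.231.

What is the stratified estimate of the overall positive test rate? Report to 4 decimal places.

0.2330

N = 89929 + 101763 + 22917 = 214609.
Overall proportion = Σ (Nₕ/N)·p̂ₕ.
Σ Nₕp̂ₕ = 8273.468 + 36431.154 + 5293.827 = 49998.449.
49998.449 / 214609 = 0.232975... → 0.2330.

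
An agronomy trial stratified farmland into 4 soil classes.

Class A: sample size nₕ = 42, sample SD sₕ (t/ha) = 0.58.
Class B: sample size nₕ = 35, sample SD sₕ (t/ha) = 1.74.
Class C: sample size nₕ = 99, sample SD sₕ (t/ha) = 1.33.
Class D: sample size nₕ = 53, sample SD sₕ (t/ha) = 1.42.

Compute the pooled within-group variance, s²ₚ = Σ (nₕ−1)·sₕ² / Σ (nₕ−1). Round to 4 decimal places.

Degrees of freedom: 41 + 34 + 98 + 52 = 225.
Σ(nₕ−1)sₕ² = 41·0.3364 + 34·3.0276 + 98·1.7689 + 52·2.0164 = 394.9358.
s²ₚ = 394.9358 / 225 = 1.755270... → 1.7553.

1.7553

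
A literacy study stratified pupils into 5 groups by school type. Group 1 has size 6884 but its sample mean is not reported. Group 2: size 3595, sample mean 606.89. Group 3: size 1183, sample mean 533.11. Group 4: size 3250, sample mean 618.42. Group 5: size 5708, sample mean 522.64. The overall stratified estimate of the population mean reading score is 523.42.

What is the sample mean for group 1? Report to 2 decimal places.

433.96

Σ Nₕx̄ₕ = N·μ, so 6884·x̄_1 = 20620·523.42 − (3595·606.89 + 1183·533.11 + 3250·618.42 + 5708·522.64).
= 10792920.4 − 7805532.8 = 2987387.6.
x̄_1 = 2987387.6 / 6884 = 433.9610... → 433.96.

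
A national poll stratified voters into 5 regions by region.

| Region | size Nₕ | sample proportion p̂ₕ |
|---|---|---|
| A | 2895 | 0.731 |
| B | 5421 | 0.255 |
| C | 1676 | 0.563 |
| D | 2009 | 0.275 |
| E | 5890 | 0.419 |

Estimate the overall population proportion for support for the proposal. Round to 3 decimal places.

0.417

N = 2895 + 5421 + 1676 + 2009 + 5890 = 17891.
Overall proportion = Σ (Nₕ/N)·p̂ₕ.
Σ Nₕp̂ₕ = 2116.245 + 1382.355 + 943.588 + 552.475 + 2467.91 = 7462.573.
7462.573 / 17891 = 0.41711... → 0.417.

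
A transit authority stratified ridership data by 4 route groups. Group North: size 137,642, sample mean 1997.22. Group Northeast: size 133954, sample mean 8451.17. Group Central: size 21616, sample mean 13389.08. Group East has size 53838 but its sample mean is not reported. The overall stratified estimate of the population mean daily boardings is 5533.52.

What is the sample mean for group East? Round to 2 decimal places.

4161.01

N = 137642 + 133954 + 21616 + 53838 = 347050.
Overall total = μ·N = 5533.52·347050 = 1920408116.
Subtract the known strata: 137642·1997.22 + 133954·8451.17 + 21616·13389.08 = 1696387734.7.
Remaining total for group East: 1920408116 − 1696387734.7 = 224020381.3.
Divide by its size: 224020381.3 / 53838 = 4161.0086... → 4161.01.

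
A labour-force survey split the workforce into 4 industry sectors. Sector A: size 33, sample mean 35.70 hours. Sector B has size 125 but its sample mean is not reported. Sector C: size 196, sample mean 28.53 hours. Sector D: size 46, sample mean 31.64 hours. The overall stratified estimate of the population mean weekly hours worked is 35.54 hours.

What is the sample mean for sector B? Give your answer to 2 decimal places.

Σ Nₕx̄ₕ = N·μ, so 125·x̄_B = 400·35.54 − (33·35.70 + 196·28.53 + 46·31.64).
= 14216 − 8225.42 = 5990.58.
x̄_B = 5990.58 / 125 = 47.9246... → 47.92.

47.92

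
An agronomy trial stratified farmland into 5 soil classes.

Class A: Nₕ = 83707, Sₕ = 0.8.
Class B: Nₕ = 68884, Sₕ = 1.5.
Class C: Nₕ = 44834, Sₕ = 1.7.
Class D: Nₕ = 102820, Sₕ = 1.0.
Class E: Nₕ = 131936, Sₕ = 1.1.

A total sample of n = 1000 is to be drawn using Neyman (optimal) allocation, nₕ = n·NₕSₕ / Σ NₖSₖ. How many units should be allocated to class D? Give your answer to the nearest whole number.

208

Σ NₕSₕ = 83707·0.8 + 68884·1.5 + 44834·1.7 + 102820·1.0 + 131936·1.1 = 494459.
Share for D: 102820/494459 = 0.20794.
n_D = 1000 × 0.20794 = 207.944... → 208.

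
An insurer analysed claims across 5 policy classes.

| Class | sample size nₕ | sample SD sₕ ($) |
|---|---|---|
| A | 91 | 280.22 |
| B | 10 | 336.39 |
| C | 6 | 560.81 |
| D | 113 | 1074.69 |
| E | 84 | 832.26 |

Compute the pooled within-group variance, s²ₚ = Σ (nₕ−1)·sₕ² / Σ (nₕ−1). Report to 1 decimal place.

A: (91−1)·280.22² = 90·78523.2484 = 7067092.356
B: (10−1)·336.39² = 9·113158.2321 = 1018424.0889
C: (6−1)·560.81² = 5·314507.8561 = 1572539.2805
D: (113−1)·1074.69² = 112·1154958.5961 = 129355362.7632
E: (84−1)·832.26² = 83·692656.7076 = 57490506.7308
Numerator = 196503925.2194; denominator = Σ(nₕ−1) = 299.
s²ₚ = 196503925.2194/299 = 657203.763... → 657203.8.

657203.8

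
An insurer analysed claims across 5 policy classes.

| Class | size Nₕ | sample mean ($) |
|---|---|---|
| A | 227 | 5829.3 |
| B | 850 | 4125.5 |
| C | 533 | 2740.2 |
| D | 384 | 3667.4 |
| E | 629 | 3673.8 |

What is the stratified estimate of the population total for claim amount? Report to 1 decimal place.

10009554.5

Population total = Σ Nₕ·x̄ₕ (each stratum's size times its mean).
227·5829.3 + 850·4125.5 + 533·2740.2 + 384·3667.4 + 629·3673.8 = 1323251.1 + 3506675 + 1460526.6 + 1408281.6 + 2310820.2 = 10009554.5.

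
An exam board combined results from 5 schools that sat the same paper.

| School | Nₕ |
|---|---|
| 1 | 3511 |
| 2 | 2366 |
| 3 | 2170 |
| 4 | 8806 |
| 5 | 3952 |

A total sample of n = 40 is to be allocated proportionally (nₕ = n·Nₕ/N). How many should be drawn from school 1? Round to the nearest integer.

7

Share of school 1 = 3511/20805 = 0.16876.
Allocate 40 × 0.16876 = 6.750... → 7.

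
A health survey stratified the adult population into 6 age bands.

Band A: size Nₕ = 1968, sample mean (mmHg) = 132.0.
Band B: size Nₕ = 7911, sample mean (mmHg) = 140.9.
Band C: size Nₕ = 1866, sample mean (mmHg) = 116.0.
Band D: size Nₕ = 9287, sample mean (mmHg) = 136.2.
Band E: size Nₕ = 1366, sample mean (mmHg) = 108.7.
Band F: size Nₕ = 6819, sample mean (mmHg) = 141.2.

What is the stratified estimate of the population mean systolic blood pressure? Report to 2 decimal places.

135.78

N = 29217; weights Wₕ = Nₕ/N = (0.0674, 0.2708, 0.0639, 0.3179, 0.0468, 0.2334).
x̄_st = Σ Wₕ·x̄ₕ = 0.0674·132.0 + 0.2708·140.9 + 0.0639·116.0 + 0.3179·136.2 + 0.0468·108.7 + 0.2334·141.2 ≈ 135.7808...
→ 135.78.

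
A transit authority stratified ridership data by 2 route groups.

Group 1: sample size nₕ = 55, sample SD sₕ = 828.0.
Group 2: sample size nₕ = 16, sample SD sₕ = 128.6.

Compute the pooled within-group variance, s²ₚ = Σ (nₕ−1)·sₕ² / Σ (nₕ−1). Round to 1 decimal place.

540139.2

Degrees of freedom: 54 + 15 = 69.
Σ(nₕ−1)sₕ² = 54·685584 + 15·16537.96 = 37269605.4.
s²ₚ = 37269605.4 / 69 = 540139.209... → 540139.2.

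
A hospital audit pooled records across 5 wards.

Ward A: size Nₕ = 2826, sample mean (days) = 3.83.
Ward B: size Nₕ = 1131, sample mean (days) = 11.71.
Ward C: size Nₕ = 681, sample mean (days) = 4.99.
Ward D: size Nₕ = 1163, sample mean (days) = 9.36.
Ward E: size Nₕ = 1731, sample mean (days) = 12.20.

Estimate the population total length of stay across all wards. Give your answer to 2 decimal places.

A: 2826·3.83 = 10823.58
B: 1131·11.71 = 13244.01
C: 681·4.99 = 3398.19
D: 1163·9.36 = 10885.68
E: 1731·12.20 = 21118.2
τ̂ = Σ Nₕx̄ₕ = 59469.66.

59469.66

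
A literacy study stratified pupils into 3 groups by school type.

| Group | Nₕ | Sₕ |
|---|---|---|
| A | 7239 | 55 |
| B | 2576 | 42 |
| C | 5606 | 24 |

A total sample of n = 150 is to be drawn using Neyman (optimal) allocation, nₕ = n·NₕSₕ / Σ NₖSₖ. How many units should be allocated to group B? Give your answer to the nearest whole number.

25

Σ NₕSₕ = 7239·55 + 2576·42 + 5606·24 = 640881.
Share for B: 108192/640881 = 0.16882.
n_B = 150 × 0.16882 = 25.323... → 25.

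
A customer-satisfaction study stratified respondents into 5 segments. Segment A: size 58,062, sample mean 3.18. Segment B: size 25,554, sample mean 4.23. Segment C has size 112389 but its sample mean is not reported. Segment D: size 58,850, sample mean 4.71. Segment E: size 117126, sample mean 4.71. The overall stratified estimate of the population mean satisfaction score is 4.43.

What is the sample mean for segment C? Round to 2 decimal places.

Σ Nₕx̄ₕ = N·μ, so 112389·x̄_C = 371981·4.43 − (58062·3.18 + 25554·4.23 + 58850·4.71 + 117126·4.71).
= 1647875.83 − 1121577.54 = 526298.29.
x̄_C = 526298.29 / 112389 = 4.6828... → 4.68.

4.68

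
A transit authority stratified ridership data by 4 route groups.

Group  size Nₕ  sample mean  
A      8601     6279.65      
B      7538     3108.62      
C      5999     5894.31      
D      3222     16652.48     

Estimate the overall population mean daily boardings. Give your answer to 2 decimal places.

6563.81

x̄_st = (Σ Nₕx̄ₕ) / (Σ Nₕ) = (8601·6279.65 + 7538·3108.62 + 5999·5894.31 + 3222·16652.48) / 25360
= 166458303.46 / 25360 = 6563.8132... → 6563.81.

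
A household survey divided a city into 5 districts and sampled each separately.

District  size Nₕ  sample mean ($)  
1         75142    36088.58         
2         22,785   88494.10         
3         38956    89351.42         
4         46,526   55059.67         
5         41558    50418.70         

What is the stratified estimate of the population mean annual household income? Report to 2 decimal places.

x̄_st = (Σ Nₕx̄ₕ) / (Σ Nₕ) = (75142·36088.58 + 22785·88494.10 + 38956·89351.42 + 46526·55059.67 + 41558·50418.70) / 224967
= 12865886605.4 / 224967 = 57190.1061... → 57190.11.

57190.11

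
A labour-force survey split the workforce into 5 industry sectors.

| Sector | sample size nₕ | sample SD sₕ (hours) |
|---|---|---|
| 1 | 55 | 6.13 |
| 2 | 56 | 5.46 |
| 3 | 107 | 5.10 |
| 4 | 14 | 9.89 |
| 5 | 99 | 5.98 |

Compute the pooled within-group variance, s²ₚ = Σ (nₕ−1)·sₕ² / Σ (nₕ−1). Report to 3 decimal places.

34.362

1: (55−1)·6.13² = 54·37.5769 = 2029.1526
2: (56−1)·5.46² = 55·29.8116 = 1639.638
3: (107−1)·5.10² = 106·26.01 = 2757.06
4: (14−1)·9.89² = 13·97.8121 = 1271.5573
5: (99−1)·5.98² = 98·35.7604 = 3504.5192
Numerator = 11201.9271; denominator = Σ(nₕ−1) = 326.
s²ₚ = 11201.9271/326 = 34.36174... → 34.362.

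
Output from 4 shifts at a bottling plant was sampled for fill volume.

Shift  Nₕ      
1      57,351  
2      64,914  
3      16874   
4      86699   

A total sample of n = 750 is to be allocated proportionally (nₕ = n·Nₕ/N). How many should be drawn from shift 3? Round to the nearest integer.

Share of shift 3 = 16874/225838 = 0.07472.
Allocate 750 × 0.07472 = 56.038... → 56.

56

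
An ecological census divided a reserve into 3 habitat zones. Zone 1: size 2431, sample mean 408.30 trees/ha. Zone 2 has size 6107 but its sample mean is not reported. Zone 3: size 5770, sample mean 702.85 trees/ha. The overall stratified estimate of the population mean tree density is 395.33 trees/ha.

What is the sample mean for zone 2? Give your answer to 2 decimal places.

99.62

Σ Nₕx̄ₕ = N·μ, so 6107·x̄_2 = 14308·395.33 − (2431·408.30 + 5770·702.85).
= 5656381.64 − 5048021.8 = 608359.84.
x̄_2 = 608359.84 / 6107 = 99.6168... → 99.62.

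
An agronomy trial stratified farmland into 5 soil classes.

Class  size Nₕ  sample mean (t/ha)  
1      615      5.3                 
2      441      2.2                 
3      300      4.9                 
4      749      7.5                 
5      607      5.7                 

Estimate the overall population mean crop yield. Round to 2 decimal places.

5.45

N = 2712; weights Wₕ = Nₕ/N = (0.2268, 0.1626, 0.1106, 0.2762, 0.2238).
x̄_st = Σ Wₕ·x̄ₕ = 0.2268·5.3 + 0.1626·2.2 + 0.1106·4.9 + 0.2762·7.5 + 0.2238·5.7 ≈ 5.4488...
→ 5.45.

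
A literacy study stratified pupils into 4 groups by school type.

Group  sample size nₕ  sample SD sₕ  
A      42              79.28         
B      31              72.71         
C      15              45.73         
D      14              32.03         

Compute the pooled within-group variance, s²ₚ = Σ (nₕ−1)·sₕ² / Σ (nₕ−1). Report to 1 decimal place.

4682.8

Degrees of freedom: 41 + 30 + 14 + 13 = 98.
Σ(nₕ−1)sₕ² = 41·6285.3184 + 30·5286.7441 + 14·2091.2329 + 13·1025.9209 = 458914.6097.
s²ₚ = 458914.6097 / 98 = 4682.802... → 4682.8.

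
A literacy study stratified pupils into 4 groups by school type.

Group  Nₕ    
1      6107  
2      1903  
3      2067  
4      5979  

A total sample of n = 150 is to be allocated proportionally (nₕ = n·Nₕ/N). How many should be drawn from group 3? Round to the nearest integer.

N = 6107 + 1903 + 2067 + 5979 = 16056.
n_3 = 150·2067/16056 = 19.311... → 19.

19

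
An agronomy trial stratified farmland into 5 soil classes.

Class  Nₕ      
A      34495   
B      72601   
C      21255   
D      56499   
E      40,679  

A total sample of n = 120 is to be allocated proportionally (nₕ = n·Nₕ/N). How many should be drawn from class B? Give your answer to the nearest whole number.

Share of class B = 72601/225529 = 0.32191.
Allocate 120 × 0.32191 = 38.630... → 39.

39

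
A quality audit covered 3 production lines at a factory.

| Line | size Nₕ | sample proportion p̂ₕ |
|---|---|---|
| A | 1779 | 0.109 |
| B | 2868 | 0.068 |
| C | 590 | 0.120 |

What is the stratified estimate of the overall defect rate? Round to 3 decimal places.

N = 1779 + 2868 + 590 = 5237.
Overall proportion = Σ (Nₕ/N)·p̂ₕ.
Σ Nₕp̂ₕ = 193.911 + 195.024 + 70.8 = 459.735.
459.735 / 5237 = 0.08779... → 0.088.

0.088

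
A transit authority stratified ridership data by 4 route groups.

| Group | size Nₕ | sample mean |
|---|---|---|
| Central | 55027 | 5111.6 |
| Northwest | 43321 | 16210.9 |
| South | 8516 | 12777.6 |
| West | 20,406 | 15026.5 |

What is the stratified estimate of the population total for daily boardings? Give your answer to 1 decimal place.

Central: 55027·5111.6 = 281276013.2
Northwest: 43321·16210.9 = 702272398.9
South: 8516·12777.6 = 108814041.6
West: 20406·15026.5 = 306630759
τ̂ = Σ Nₕx̄ₕ = 1398993212.7.

1398993212.7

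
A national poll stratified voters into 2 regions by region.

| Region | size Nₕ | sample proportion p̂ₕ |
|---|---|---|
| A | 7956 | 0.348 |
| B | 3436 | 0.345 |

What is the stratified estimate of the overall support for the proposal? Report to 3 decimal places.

0.347

Wₕ = Nₕ/N with N = 11392: 0.6984, 0.3016.
p̂_st = 0.6984·0.348 + 0.3016·0.345 ≈ 0.34710... → 0.347.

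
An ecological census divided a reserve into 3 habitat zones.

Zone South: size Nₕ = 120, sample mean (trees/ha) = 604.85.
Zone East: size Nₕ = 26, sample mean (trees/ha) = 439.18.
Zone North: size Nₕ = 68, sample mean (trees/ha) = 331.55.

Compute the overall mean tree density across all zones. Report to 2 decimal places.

x̄_st = (Σ Nₕx̄ₕ) / (Σ Nₕ) = (120·604.85 + 26·439.18 + 68·331.55) / 214
= 106546.08 / 214 = 497.8789... → 497.88.

497.88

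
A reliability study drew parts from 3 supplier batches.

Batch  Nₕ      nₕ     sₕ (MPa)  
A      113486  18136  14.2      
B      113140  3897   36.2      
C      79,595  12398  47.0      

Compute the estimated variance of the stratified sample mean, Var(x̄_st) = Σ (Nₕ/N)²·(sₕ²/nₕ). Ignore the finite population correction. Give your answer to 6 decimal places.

N = 306221; Wₕ = Nₕ/N.
batch A: (113486/306221)²·14.2²/18136 = 0.001527038
batch B: (113140/306221)²·36.2²/3897 = 0.045903853
batch C: (79595/306221)²·47.0²/12398 = 0.012037761
Sum = 0.059468652 → 0.059469.

0.059469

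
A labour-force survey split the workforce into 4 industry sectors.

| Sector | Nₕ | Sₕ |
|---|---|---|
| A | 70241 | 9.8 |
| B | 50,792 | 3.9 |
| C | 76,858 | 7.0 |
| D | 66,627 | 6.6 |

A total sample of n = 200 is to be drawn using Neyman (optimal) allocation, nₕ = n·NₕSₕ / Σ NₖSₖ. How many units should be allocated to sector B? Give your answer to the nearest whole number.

21

A: NₕSₕ = 70241·9.8 = 688361.8
B: NₕSₕ = 50792·3.9 = 198088.8
C: NₕSₕ = 76858·7.0 = 538006
D: NₕSₕ = 66627·6.6 = 439738.2
Σ NₕSₕ = 1864194.8.
n_B = 200·198088.8/1864194.8 = 21.252... → 21.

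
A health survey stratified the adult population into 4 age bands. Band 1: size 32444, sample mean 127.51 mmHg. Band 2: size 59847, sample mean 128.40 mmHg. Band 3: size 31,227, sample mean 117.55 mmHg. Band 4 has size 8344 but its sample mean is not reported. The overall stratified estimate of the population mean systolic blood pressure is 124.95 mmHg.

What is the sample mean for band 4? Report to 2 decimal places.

Σ Nₕx̄ₕ = N·μ, so 8344·x̄_4 = 131862·124.95 − (32444·127.51 + 59847·128.40 + 31227·117.55).
= 16476156.9 − 15492023.09 = 984133.81.
x̄_4 = 984133.81 / 8344 = 117.9451... → 117.95.

117.95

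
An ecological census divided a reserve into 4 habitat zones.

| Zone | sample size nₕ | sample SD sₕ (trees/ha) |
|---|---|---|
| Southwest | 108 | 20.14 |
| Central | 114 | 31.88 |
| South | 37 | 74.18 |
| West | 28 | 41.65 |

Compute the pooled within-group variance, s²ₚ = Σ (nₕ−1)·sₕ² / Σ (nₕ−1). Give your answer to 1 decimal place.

Southwest: (108−1)·20.14² = 107·405.6196 = 43401.2972
Central: (114−1)·31.88² = 113·1016.3344 = 114845.7872
South: (37−1)·74.18² = 36·5502.6724 = 198096.2064
West: (28−1)·41.65² = 27·1734.7225 = 46837.5075
Numerator = 403180.7983; denominator = Σ(nₕ−1) = 283.
s²ₚ = 403180.7983/283 = 1424.667... → 1424.7.

1424.7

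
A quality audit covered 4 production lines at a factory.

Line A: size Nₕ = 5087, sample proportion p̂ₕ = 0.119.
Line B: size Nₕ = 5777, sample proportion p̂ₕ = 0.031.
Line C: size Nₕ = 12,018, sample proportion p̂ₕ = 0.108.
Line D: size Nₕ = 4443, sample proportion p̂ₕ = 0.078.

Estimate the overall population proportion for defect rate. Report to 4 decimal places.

Wₕ = Nₕ/N with N = 27325: 0.1862, 0.2114, 0.4398, 0.1626.
p̂_st = 0.1862·0.119 + 0.2114·0.031 + 0.4398·0.108 + 0.1626·0.078 ≈ 0.088891... → 0.0889.

0.0889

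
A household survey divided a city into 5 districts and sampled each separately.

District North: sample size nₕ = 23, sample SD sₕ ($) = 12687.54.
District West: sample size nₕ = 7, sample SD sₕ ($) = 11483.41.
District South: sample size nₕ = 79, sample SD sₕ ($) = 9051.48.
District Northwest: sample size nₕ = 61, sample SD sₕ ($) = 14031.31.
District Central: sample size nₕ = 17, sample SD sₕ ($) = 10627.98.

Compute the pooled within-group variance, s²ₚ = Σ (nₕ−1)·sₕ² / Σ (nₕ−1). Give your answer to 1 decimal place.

133752970.3

Degrees of freedom: 22 + 6 + 78 + 60 + 16 = 182.
Σ(nₕ−1)sₕ² = 22·160973671.2516 + 6·131868705.2281 + 78·81929290.1904 + 60·196877660.3161 + 16·112953958.8804 = 24343040594.8074.
s²ₚ = 24343040594.8074 / 182 = 133752970.301... → 133752970.3.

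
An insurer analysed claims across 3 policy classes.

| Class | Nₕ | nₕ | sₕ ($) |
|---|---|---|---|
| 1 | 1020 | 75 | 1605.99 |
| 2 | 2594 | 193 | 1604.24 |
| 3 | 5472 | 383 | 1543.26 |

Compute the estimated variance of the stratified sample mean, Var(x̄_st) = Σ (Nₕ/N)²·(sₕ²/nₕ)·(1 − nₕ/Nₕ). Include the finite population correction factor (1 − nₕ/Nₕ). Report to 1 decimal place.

N = 9086. Term for each stratum: Wₕ²sₕ²/nₕ·(1−nₕ/Nₕ).
Var(x̄_st) = 401.5235 + 1006.0001 + 2097.5509 = 3505.0745 → 3505.1.

3505.1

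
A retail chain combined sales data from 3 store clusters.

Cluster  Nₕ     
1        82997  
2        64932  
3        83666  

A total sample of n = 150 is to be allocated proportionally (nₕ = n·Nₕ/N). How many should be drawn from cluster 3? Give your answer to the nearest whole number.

N = 82997 + 64932 + 83666 = 231595.
n_3 = 150·83666/231595 = 54.189... → 54.

54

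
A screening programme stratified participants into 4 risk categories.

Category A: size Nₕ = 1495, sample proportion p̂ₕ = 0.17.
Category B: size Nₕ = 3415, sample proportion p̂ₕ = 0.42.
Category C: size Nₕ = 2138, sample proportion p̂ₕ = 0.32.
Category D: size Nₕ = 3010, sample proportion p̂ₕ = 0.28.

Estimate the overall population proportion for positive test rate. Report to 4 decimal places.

0.3197

N = 1495 + 3415 + 2138 + 3010 = 10058.
Overall proportion = Σ (Nₕ/N)·p̂ₕ.
Σ Nₕp̂ₕ = 254.15 + 1434.3 + 684.16 + 842.8 = 3215.41.
3215.41 / 10058 = 0.319687... → 0.3197.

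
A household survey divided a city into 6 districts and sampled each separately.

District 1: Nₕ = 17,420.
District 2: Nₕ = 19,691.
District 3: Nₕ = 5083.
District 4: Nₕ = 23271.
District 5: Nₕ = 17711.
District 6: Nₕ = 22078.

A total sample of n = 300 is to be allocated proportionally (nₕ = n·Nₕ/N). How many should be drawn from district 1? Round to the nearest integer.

Share of district 1 = 17420/105254 = 0.16550.
Allocate 300 × 0.16550 = 49.651... → 50.

50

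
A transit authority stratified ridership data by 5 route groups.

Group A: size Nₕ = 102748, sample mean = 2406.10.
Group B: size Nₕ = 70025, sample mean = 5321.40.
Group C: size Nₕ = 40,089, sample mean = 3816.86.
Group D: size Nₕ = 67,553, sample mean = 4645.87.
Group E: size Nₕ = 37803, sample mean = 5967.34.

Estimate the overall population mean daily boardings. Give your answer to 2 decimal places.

x̄_st = (Σ Nₕx̄ₕ) / (Σ Nₕ) = (102748·2406.10 + 70025·5321.40 + 40089·3816.86 + 67553·4645.87 + 37803·5967.34) / 318218
= 1312292908.47 / 318218 = 4123.8802... → 4123.88.

4123.88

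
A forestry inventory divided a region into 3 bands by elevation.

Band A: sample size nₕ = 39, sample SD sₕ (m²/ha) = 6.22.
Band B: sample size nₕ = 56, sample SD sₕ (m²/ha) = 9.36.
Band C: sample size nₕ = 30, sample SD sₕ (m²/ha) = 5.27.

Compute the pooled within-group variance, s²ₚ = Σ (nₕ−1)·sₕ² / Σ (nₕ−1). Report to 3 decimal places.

A: (39−1)·6.22² = 38·38.6884 = 1470.1592
B: (56−1)·9.36² = 55·87.6096 = 4818.528
C: (30−1)·5.27² = 29·27.7729 = 805.4141
Numerator = 7094.1013; denominator = Σ(nₕ−1) = 122.
s²ₚ = 7094.1013/122 = 58.14837... → 58.148.

58.148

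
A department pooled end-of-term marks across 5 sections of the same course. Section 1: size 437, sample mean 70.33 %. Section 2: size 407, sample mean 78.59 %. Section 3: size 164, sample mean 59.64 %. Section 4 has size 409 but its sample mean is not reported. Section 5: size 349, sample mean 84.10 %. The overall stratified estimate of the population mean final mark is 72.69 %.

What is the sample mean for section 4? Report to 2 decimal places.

N = 437 + 407 + 164 + 409 + 349 = 1766.
Overall total = μ·N = 72.69·1766 = 128370.54.
Subtract the known strata: 437·70.33 + 407·78.59 + 164·59.64 + 349·84.10 = 101852.2.
Remaining total for section 4: 128370.54 − 101852.2 = 26518.34.
Divide by its size: 26518.34 / 409 = 64.8370... → 64.84.

64.84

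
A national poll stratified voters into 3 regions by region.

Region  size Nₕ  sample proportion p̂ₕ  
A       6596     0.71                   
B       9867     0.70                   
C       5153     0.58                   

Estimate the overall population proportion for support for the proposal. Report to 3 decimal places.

Wₕ = Nₕ/N with N = 21616: 0.3051, 0.4565, 0.2384.
p̂_st = 0.3051·0.71 + 0.4565·0.70 + 0.2384·0.58 ≈ 0.67444... → 0.674.

0.674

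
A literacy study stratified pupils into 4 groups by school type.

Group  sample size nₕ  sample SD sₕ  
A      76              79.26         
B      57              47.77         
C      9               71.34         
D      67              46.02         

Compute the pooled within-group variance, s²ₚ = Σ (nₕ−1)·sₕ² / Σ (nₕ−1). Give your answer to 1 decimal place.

A: (76−1)·79.26² = 75·6282.1476 = 471161.07
B: (57−1)·47.77² = 56·2281.9729 = 127790.4824
C: (9−1)·71.34² = 8·5089.3956 = 40715.1648
D: (67−1)·46.02² = 66·2117.8404 = 139777.4664
Numerator = 779444.1836; denominator = Σ(nₕ−1) = 205.
s²ₚ = 779444.1836/205 = 3802.167... → 3802.2.

3802.2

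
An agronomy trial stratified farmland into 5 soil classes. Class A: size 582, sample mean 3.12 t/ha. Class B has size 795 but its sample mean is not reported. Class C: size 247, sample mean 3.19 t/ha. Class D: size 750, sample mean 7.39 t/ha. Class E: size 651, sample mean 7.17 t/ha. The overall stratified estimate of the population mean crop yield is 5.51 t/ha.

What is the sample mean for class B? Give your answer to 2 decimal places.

Σ Nₕx̄ₕ = N·μ, so 795·x̄_B = 3025·5.51 − (582·3.12 + 247·3.19 + 750·7.39 + 651·7.17).
= 16667.75 − 12813.94 = 3853.81.
x̄_B = 3853.81 / 795 = 4.8476... → 4.85.

4.85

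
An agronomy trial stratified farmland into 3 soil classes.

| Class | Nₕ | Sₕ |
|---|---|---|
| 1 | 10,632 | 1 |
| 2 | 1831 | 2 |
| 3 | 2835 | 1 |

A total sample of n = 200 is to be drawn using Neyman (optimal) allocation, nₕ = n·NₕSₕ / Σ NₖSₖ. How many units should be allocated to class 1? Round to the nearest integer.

124

1: NₕSₕ = 10632·1 = 10632
2: NₕSₕ = 1831·2 = 3662
3: NₕSₕ = 2835·1 = 2835
Σ NₕSₕ = 17129.
n_1 = 200·10632/17129 = 124.140... → 124.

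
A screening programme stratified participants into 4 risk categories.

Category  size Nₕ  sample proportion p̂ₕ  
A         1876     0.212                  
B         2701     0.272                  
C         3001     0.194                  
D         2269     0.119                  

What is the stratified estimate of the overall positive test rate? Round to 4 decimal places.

Wₕ = Nₕ/N with N = 9847: 0.1905, 0.2743, 0.3048, 0.2304.
p̂_st = 0.1905·0.212 + 0.2743·0.272 + 0.3048·0.194 + 0.2304·0.119 ≈ 0.201543... → 0.2015.

0.2015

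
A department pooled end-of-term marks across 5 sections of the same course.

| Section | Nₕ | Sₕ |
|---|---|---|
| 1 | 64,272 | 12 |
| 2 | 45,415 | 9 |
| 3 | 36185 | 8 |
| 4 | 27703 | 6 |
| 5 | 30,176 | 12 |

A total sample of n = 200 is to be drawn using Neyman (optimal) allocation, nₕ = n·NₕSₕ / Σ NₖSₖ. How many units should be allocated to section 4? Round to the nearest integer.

Σ NₕSₕ = 64272·12 + 45415·9 + 36185·8 + 27703·6 + 30176·12 = 1997809.
Share for 4: 166218/1997809 = 0.08320.
n_4 = 200 × 0.08320 = 16.640... → 17.

17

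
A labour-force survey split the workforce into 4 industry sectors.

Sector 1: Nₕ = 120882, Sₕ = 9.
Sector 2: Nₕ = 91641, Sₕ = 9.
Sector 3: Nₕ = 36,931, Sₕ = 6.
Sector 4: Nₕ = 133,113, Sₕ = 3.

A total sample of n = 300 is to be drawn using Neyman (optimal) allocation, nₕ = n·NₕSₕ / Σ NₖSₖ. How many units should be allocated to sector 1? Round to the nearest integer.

Σ NₕSₕ = 120882·9 + 91641·9 + 36931·6 + 133113·3 = 2533632.
Share for 1: 1087938/2533632 = 0.42940.
n_1 = 300 × 0.42940 = 128.820... → 129.

129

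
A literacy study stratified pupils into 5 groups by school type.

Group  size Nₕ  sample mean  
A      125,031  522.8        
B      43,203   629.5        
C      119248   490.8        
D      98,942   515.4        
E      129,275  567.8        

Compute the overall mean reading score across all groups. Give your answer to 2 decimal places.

534.20

x̄_st = (Σ Nₕx̄ₕ) / (Σ Nₕ) = (125031·522.8 + 43203·629.5 + 119248·490.8 + 98942·515.4 + 129275·567.8) / 515699
= 275486465.5 / 515699 = 534.2001... → 534.20.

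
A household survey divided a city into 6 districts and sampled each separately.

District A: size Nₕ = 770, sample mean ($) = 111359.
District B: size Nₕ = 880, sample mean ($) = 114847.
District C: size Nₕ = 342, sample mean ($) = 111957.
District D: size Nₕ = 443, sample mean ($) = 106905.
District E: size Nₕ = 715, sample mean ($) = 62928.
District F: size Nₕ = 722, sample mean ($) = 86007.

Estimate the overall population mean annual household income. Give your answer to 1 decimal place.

N = 770 + 880 + 342 + 443 + 715 + 722 = 3872.
Weight each subgroup mean by Nₕ/N and sum.
Σ Nₕx̄ₕ = 770·111359 + 880·114847 + 342·111957 + 443·106905 + 715·62928 + 722·86007 = 85746430 + 101065360 + 38289294 + 47358915 + 44993520 + 62097054 = 379550573.
Divide by N: 379550573 / 3872 = 98024.425... → 98024.4.

98024.4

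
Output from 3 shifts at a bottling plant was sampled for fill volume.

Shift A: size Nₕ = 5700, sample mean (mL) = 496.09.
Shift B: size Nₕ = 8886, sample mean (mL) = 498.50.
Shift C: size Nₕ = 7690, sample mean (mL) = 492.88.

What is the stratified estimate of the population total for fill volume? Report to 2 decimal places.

11047631.20

A: 5700·496.09 = 2827713
B: 8886·498.50 = 4429671
C: 7690·492.88 = 3790247.2
τ̂ = Σ Nₕx̄ₕ = 11047631.20.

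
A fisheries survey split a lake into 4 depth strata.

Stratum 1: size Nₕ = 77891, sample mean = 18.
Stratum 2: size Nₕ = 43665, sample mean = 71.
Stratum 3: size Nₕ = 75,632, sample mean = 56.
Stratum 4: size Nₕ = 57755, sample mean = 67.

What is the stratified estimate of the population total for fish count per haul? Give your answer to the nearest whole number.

Population total = Σ Nₕ·x̄ₕ (each stratum's size times its mean).
77891·18 + 43665·71 + 75632·56 + 57755·67 = 1402038 + 3100215 + 4235392 + 3869585 = 12607230.

12607230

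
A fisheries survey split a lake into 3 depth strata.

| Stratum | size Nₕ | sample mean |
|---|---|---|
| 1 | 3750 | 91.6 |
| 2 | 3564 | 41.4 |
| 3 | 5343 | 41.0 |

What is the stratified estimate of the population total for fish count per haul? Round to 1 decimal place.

Estimate total by summing Nₕ·x̄ₕ over strata.
3750·91.6 + 3564·41.4 + 5343·41.0 = 343500 + 147549.6 + 219063 = 710112.6.

710112.6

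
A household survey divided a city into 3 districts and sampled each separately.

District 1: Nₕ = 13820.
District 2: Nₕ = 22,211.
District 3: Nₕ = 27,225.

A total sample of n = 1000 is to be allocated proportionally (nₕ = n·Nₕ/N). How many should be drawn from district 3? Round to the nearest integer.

430

Share of district 3 = 27225/63256 = 0.43039.
Allocate 1000 × 0.43039 = 430.394... → 430.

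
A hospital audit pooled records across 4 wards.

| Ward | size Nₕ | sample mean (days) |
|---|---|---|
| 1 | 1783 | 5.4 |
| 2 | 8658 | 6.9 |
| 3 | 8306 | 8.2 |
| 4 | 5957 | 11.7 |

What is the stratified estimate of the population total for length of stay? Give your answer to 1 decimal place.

207174.5

1: 1783·5.4 = 9628.2
2: 8658·6.9 = 59740.2
3: 8306·8.2 = 68109.2
4: 5957·11.7 = 69696.9
τ̂ = Σ Nₕx̄ₕ = 207174.5.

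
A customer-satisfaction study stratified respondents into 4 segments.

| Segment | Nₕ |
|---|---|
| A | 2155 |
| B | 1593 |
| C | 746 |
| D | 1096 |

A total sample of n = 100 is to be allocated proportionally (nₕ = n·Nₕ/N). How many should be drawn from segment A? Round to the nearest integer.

39

N = 2155 + 1593 + 746 + 1096 = 5590.
n_A = 100·2155/5590 = 38.551... → 39.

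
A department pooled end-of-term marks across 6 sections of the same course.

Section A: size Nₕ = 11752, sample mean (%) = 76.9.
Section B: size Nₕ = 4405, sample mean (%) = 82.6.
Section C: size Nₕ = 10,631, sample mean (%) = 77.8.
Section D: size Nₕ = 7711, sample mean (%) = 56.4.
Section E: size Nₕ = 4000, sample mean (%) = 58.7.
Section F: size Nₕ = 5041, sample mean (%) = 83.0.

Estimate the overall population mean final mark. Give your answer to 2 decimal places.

x̄_st = (Σ Nₕx̄ₕ) / (Σ Nₕ) = (11752·76.9 + 4405·82.6 + 10631·77.8 + 7711·56.4 + 4000·58.7 + 5041·83.0) / 43540
= 3182777 / 43540 = 73.1001... → 73.10.

73.10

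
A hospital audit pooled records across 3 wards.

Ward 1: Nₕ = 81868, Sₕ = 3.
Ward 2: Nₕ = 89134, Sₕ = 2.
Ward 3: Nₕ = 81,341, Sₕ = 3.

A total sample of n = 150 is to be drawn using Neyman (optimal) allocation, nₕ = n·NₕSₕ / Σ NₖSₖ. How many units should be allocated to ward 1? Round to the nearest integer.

Σ NₕSₕ = 81868·3 + 89134·2 + 81341·3 = 667895.
Share for 1: 245604/667895 = 0.36773.
n_1 = 150 × 0.36773 = 55.159... → 55.

55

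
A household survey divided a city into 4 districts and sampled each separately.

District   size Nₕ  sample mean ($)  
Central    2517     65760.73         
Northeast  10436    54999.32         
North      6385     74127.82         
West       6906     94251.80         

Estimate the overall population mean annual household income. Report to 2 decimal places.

71014.39

x̄_st = (Σ Nₕx̄ₕ) / (Σ Nₕ) = (2517·65760.73 + 10436·54999.32 + 6385·74127.82 + 6906·94251.80) / 26244
= 1863701722.43 / 26244 = 71014.3927... → 71014.39.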